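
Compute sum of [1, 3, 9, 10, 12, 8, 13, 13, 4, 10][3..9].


Prefix sums: [0, 1, 4, 13, 23, 35, 43, 56, 69, 73, 83]
Sum[3..9] = prefix[10] - prefix[3] = 83 - 13 = 70


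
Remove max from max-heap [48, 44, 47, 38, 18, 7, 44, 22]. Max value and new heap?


Max = 48
Replace root with last, heapify down
Resulting heap: [47, 44, 44, 38, 18, 7, 22]


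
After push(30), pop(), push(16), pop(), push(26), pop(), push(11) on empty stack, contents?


push(30) -> [30]
pop() returns 30 -> []
push(16) -> [16]
pop() returns 16 -> []
push(26) -> [26]
pop() returns 26 -> []
push(11) -> [11]
Final stack (bottom to top): [11]


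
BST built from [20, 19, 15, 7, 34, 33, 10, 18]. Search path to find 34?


BST root = 20
Search for 34: compare at each node
Path: [20, 34]


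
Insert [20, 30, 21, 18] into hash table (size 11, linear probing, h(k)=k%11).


Insertions: 20->slot 9; 30->slot 8; 21->slot 10; 18->slot 7
Table: [None, None, None, None, None, None, None, 18, 30, 20, 21]


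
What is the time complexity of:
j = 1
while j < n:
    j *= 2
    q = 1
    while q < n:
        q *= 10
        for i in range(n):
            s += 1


Per nesting level: O(log n) * O(log n) * O(n) = O(n (log n)^2)
Complexity: O(n (log n)^2)


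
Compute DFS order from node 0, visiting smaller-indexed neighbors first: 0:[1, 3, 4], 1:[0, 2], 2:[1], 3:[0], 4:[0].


DFS stack-based: start with [0]
Visit order: [0, 1, 2, 3, 4]


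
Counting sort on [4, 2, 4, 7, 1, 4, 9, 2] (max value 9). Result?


Count array: [0, 1, 2, 0, 3, 0, 0, 1, 0, 1]
Reconstruct: [1, 2, 2, 4, 4, 4, 7, 9]


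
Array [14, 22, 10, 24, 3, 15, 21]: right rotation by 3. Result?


Right rotate by 3: [3, 15, 21, 14, 22, 10, 24]


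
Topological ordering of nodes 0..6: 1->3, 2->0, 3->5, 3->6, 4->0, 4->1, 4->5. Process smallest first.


Kahn's algorithm, process smallest node first
Order: [2, 4, 0, 1, 3, 5, 6]


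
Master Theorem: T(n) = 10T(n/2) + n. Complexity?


a=10, b=2, c=1. log_2(10)=3.322 > c=1. Case 1: O(n^log_b(a)) = O(n^3.322)
Complexity: O(n^3.322)


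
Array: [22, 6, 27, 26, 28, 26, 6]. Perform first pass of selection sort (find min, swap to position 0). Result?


After one pass: [6, 22, 27, 26, 28, 26, 6]


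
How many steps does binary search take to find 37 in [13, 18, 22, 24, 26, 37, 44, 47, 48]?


Search for 37:
[0,8] mid=4 arr[4]=26
[5,8] mid=6 arr[6]=44
[5,5] mid=5 arr[5]=37
Total: 3 comparisons


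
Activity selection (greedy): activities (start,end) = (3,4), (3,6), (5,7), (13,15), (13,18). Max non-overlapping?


Greedy: pick earliest-ending, then skip overlaps.
Selected (3 activities): [(3, 4), (5, 7), (13, 15)]


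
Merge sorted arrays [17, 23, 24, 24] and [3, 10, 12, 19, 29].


Compare heads, take smaller each step.
Merged: [3, 10, 12, 17, 19, 23, 24, 24, 29]


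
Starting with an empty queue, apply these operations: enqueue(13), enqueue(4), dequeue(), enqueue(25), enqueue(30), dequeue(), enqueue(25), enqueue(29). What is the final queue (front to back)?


enqueue(13) -> [13]
enqueue(4) -> [13, 4]
dequeue() returns 13 -> [4]
enqueue(25) -> [4, 25]
enqueue(30) -> [4, 25, 30]
dequeue() returns 4 -> [25, 30]
enqueue(25) -> [25, 30, 25]
enqueue(29) -> [25, 30, 25, 29]
Final queue (front to back): [25, 30, 25, 29]


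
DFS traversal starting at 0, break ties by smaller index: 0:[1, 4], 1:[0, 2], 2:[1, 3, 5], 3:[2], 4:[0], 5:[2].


DFS stack-based: start with [0]
Visit order: [0, 1, 2, 3, 5, 4]


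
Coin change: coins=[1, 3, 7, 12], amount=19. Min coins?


dp[0]=0; dp[i]=1+min(dp[i-c] for c in coins)
...dp[14]=2, dp[15]=2, dp[16]=3, dp[17]=3, dp[18]=3, dp[19]=2
Minimum coins for 19 = 2


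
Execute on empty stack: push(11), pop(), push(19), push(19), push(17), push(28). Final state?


push(11) -> [11]
pop() returns 11 -> []
push(19) -> [19]
push(19) -> [19, 19]
push(17) -> [19, 19, 17]
push(28) -> [19, 19, 17, 28]
Final stack (bottom to top): [19, 19, 17, 28]


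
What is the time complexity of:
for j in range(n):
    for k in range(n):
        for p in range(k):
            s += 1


Per nesting level: O(n) * O(n) * O(n) [triangular over k] = O(n^3)
Complexity: O(n^3)


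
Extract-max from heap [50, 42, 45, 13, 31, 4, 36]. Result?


Max = 50
Replace root with last, heapify down
Resulting heap: [45, 42, 36, 13, 31, 4]


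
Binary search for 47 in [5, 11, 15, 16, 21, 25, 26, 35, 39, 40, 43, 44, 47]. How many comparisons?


Search for 47:
[0,12] mid=6 arr[6]=26
[7,12] mid=9 arr[9]=40
[10,12] mid=11 arr[11]=44
[12,12] mid=12 arr[12]=47
Total: 4 comparisons


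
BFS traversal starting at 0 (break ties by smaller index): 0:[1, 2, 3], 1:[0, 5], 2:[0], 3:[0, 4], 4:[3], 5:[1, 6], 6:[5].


BFS queue: start with [0]
Visit order: [0, 1, 2, 3, 5, 4, 6]


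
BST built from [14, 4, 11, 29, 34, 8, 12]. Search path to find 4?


BST root = 14
Search for 4: compare at each node
Path: [14, 4]


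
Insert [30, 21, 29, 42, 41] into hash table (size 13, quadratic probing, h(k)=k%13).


Insertions: 30->slot 4; 21->slot 8; 29->slot 3; 42->slot 7; 41->slot 2
Table: [None, None, 41, 29, 30, None, None, 42, 21, None, None, None, None]


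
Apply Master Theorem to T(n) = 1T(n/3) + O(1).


a=1, b=3, c=0. log_3(1)=0 = c=0. Case 2: O(n^c log n) = O(log n)
Complexity: O(log n)


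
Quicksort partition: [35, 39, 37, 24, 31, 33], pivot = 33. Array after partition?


Elements <= 33 go left of pivot.
Result: [24, 31, 33, 35, 39, 37], pivot at index 2


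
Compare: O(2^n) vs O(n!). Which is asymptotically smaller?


exponential grows slower than factorial
O(2^n) is asymptotically smaller; O(n!) grows faster


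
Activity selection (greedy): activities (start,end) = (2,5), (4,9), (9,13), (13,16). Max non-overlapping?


Greedy: pick earliest-ending, then skip overlaps.
Selected (3 activities): [(2, 5), (9, 13), (13, 16)]


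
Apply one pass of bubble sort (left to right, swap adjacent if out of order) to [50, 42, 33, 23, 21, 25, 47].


After one pass: [42, 33, 23, 21, 25, 47, 50]


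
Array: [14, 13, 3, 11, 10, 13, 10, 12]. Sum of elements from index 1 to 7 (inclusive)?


Prefix sums: [0, 14, 27, 30, 41, 51, 64, 74, 86]
Sum[1..7] = prefix[8] - prefix[1] = 86 - 14 = 72


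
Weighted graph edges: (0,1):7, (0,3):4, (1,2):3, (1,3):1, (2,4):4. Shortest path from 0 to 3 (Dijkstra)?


Dijkstra from 0:
Distances: {0: 0, 1: 5, 2: 8, 3: 4, 4: 12}
Shortest distance to 3 = 4, path = [0, 3]


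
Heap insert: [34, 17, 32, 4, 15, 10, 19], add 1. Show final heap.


Append 1: [34, 17, 32, 4, 15, 10, 19, 1]
Bubble up: no swaps needed
Result: [34, 17, 32, 4, 15, 10, 19, 1]


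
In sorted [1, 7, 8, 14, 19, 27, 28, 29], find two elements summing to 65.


Two pointers: lo=0, hi=7
No pair sums to 65


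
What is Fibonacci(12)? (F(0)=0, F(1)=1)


F(n)=F(n-1)+F(n-2)
...F(10)=55, F(11)=89, F(12)=144


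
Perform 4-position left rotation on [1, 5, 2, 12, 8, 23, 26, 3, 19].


Left rotate by 4: [8, 23, 26, 3, 19, 1, 5, 2, 12]


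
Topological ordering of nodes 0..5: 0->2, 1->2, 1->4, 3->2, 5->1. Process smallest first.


Kahn's algorithm, process smallest node first
Order: [0, 3, 5, 1, 2, 4]


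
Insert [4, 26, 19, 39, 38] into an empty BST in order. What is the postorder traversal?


Root = 4; build tree by BST insertion.
Postorder traversal: [19, 38, 39, 26, 4]


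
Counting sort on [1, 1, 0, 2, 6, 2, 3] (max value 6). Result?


Count array: [1, 2, 2, 1, 0, 0, 1]
Reconstruct: [0, 1, 1, 2, 2, 3, 6]


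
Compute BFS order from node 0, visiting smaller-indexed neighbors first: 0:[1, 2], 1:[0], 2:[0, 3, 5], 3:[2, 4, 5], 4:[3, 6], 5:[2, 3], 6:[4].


BFS queue: start with [0]
Visit order: [0, 1, 2, 3, 5, 4, 6]


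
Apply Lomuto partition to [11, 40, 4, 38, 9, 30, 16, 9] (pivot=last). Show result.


Elements <= 9 go left of pivot.
Result: [4, 9, 9, 38, 40, 30, 16, 11], pivot at index 2


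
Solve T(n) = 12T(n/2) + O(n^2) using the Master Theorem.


a=12, b=2, c=2. log_2(12)=3.585 > c=2. Case 1: O(n^log_b(a)) = O(n^3.585)
Complexity: O(n^3.585)


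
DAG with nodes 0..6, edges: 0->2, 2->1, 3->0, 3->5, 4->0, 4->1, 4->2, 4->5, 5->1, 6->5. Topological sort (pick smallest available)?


Kahn's algorithm, process smallest node first
Order: [3, 4, 0, 2, 6, 5, 1]


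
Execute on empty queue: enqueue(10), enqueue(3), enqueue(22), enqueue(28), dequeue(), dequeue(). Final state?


enqueue(10) -> [10]
enqueue(3) -> [10, 3]
enqueue(22) -> [10, 3, 22]
enqueue(28) -> [10, 3, 22, 28]
dequeue() returns 10 -> [3, 22, 28]
dequeue() returns 3 -> [22, 28]
Final queue (front to back): [22, 28]


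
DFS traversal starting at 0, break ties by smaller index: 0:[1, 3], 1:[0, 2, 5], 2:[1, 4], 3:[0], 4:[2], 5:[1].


DFS stack-based: start with [0]
Visit order: [0, 1, 2, 4, 5, 3]


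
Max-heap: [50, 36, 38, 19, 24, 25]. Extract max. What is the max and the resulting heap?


Max = 50
Replace root with last, heapify down
Resulting heap: [38, 36, 25, 19, 24]


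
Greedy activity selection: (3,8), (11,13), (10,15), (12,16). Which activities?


Greedy: pick earliest-ending, then skip overlaps.
Selected (2 activities): [(3, 8), (11, 13)]


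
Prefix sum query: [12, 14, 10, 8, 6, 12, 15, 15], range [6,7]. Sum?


Prefix sums: [0, 12, 26, 36, 44, 50, 62, 77, 92]
Sum[6..7] = prefix[8] - prefix[6] = 92 - 62 = 30


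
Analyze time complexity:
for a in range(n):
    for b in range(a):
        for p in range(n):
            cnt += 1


Per nesting level: O(n) * O(n) [triangular over a] * O(n) = O(n^3)
Complexity: O(n^3)


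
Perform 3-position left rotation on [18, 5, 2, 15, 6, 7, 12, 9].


Left rotate by 3: [15, 6, 7, 12, 9, 18, 5, 2]


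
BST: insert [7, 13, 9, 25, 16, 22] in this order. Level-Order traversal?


Root = 7; build tree by BST insertion.
Level-Order traversal: [7, 13, 9, 25, 16, 22]


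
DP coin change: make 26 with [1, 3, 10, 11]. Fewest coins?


dp[0]=0; dp[i]=1+min(dp[i-c] for c in coins)
...dp[21]=2, dp[22]=2, dp[23]=3, dp[24]=3, dp[25]=3, dp[26]=4
Minimum coins for 26 = 4


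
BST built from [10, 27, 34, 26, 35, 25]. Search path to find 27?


BST root = 10
Search for 27: compare at each node
Path: [10, 27]


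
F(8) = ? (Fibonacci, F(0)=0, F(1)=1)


F(n)=F(n-1)+F(n-2)
...F(6)=8, F(7)=13, F(8)=21


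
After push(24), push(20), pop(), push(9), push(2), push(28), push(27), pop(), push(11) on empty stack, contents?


push(24) -> [24]
push(20) -> [24, 20]
pop() returns 20 -> [24]
push(9) -> [24, 9]
push(2) -> [24, 9, 2]
push(28) -> [24, 9, 2, 28]
push(27) -> [24, 9, 2, 28, 27]
pop() returns 27 -> [24, 9, 2, 28]
push(11) -> [24, 9, 2, 28, 11]
Final stack (bottom to top): [24, 9, 2, 28, 11]


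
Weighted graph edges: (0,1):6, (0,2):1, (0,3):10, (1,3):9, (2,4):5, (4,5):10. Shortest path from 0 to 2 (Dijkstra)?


Dijkstra from 0:
Distances: {0: 0, 1: 6, 2: 1, 3: 10, 4: 6, 5: 16}
Shortest distance to 2 = 1, path = [0, 2]


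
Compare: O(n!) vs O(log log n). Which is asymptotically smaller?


double-logarithmic grows slower than factorial
O(log log n) is asymptotically smaller; O(n!) grows faster


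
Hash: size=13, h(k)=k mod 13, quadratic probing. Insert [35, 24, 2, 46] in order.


Insertions: 35->slot 9; 24->slot 11; 2->slot 2; 46->slot 7
Table: [None, None, 2, None, None, None, None, 46, None, 35, None, 24, None]


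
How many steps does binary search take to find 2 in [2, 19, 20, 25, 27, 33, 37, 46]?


Search for 2:
[0,7] mid=3 arr[3]=25
[0,2] mid=1 arr[1]=19
[0,0] mid=0 arr[0]=2
Total: 3 comparisons


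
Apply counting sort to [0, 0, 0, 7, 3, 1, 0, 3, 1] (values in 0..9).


Count array: [4, 2, 0, 2, 0, 0, 0, 1, 0, 0]
Reconstruct: [0, 0, 0, 0, 1, 1, 3, 3, 7]


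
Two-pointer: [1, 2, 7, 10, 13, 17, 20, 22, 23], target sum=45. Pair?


Two pointers: lo=0, hi=8
Found pair: (22, 23) summing to 45


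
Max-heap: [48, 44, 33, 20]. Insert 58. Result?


Append 58: [48, 44, 33, 20, 58]
Bubble up: swap idx 4(58) with idx 1(44); swap idx 1(58) with idx 0(48)
Result: [58, 48, 33, 20, 44]


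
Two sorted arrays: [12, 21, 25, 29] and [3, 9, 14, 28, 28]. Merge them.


Compare heads, take smaller each step.
Merged: [3, 9, 12, 14, 21, 25, 28, 28, 29]


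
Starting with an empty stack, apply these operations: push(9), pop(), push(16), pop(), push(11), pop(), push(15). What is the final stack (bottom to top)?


push(9) -> [9]
pop() returns 9 -> []
push(16) -> [16]
pop() returns 16 -> []
push(11) -> [11]
pop() returns 11 -> []
push(15) -> [15]
Final stack (bottom to top): [15]


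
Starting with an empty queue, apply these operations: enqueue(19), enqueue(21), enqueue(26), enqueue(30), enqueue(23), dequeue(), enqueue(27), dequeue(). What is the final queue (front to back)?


enqueue(19) -> [19]
enqueue(21) -> [19, 21]
enqueue(26) -> [19, 21, 26]
enqueue(30) -> [19, 21, 26, 30]
enqueue(23) -> [19, 21, 26, 30, 23]
dequeue() returns 19 -> [21, 26, 30, 23]
enqueue(27) -> [21, 26, 30, 23, 27]
dequeue() returns 21 -> [26, 30, 23, 27]
Final queue (front to back): [26, 30, 23, 27]


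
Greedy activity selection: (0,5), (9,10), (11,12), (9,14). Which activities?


Greedy: pick earliest-ending, then skip overlaps.
Selected (3 activities): [(0, 5), (9, 10), (11, 12)]


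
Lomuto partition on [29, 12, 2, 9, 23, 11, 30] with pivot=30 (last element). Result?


Elements <= 30 go left of pivot.
Result: [29, 12, 2, 9, 23, 11, 30], pivot at index 6


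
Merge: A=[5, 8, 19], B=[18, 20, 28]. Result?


Compare heads, take smaller each step.
Merged: [5, 8, 18, 19, 20, 28]


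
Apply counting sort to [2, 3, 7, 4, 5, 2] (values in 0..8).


Count array: [0, 0, 2, 1, 1, 1, 0, 1, 0]
Reconstruct: [2, 2, 3, 4, 5, 7]


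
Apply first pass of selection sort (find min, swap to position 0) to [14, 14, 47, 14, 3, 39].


After one pass: [3, 14, 47, 14, 14, 39]


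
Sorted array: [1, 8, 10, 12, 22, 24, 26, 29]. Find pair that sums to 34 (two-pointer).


Two pointers: lo=0, hi=7
Found pair: (8, 26) summing to 34


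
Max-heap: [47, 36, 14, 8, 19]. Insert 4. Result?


Append 4: [47, 36, 14, 8, 19, 4]
Bubble up: no swaps needed
Result: [47, 36, 14, 8, 19, 4]


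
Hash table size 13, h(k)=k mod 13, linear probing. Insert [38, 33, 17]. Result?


Insertions: 38->slot 12; 33->slot 7; 17->slot 4
Table: [None, None, None, None, 17, None, None, 33, None, None, None, None, 38]


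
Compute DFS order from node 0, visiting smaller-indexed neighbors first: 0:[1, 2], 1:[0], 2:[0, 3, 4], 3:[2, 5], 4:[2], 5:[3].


DFS stack-based: start with [0]
Visit order: [0, 1, 2, 3, 5, 4]


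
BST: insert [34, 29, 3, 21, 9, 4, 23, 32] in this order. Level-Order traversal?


Root = 34; build tree by BST insertion.
Level-Order traversal: [34, 29, 3, 32, 21, 9, 23, 4]


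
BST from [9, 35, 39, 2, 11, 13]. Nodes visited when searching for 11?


BST root = 9
Search for 11: compare at each node
Path: [9, 35, 11]


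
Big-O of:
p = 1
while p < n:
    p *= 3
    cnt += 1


Per nesting level: O(log n) = O(log n)
Complexity: O(log n)


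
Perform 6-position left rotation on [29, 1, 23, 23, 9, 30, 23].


Left rotate by 6: [23, 29, 1, 23, 23, 9, 30]


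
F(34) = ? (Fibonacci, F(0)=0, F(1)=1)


F(n)=F(n-1)+F(n-2)
...F(32)=2178309, F(33)=3524578, F(34)=5702887


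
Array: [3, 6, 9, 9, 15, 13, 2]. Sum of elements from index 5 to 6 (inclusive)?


Prefix sums: [0, 3, 9, 18, 27, 42, 55, 57]
Sum[5..6] = prefix[7] - prefix[5] = 57 - 42 = 15


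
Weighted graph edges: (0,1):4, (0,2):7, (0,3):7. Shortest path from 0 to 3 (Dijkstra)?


Dijkstra from 0:
Distances: {0: 0, 1: 4, 2: 7, 3: 7}
Shortest distance to 3 = 7, path = [0, 3]


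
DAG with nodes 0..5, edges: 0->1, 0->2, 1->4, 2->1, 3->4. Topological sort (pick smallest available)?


Kahn's algorithm, process smallest node first
Order: [0, 2, 1, 3, 4, 5]


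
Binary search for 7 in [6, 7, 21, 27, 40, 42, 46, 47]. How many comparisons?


Search for 7:
[0,7] mid=3 arr[3]=27
[0,2] mid=1 arr[1]=7
Total: 2 comparisons


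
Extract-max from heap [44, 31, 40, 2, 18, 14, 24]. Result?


Max = 44
Replace root with last, heapify down
Resulting heap: [40, 31, 24, 2, 18, 14]


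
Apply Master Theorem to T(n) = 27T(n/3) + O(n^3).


a=27, b=3, c=3. log_3(27)=3 = c=3. Case 2: O(n^c log n) = O(n^3 log n)
Complexity: O(n^3 log n)


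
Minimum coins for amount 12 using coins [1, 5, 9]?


dp[0]=0; dp[i]=1+min(dp[i-c] for c in coins)
...dp[7]=3, dp[8]=4, dp[9]=1, dp[10]=2, dp[11]=3, dp[12]=4
Minimum coins for 12 = 4


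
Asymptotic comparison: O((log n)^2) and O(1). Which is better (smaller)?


constant grows slower than polylogarithmic
O(1) is asymptotically smaller; O((log n)^2) grows faster


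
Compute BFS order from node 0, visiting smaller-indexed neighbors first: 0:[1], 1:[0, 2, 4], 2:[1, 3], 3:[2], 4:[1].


BFS queue: start with [0]
Visit order: [0, 1, 2, 4, 3]


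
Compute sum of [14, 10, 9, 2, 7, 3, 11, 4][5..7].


Prefix sums: [0, 14, 24, 33, 35, 42, 45, 56, 60]
Sum[5..7] = prefix[8] - prefix[5] = 60 - 42 = 18


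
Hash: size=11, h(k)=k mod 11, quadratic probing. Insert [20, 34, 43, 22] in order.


Insertions: 20->slot 9; 34->slot 1; 43->slot 10; 22->slot 0
Table: [22, 34, None, None, None, None, None, None, None, 20, 43]


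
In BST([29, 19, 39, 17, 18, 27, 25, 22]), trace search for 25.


BST root = 29
Search for 25: compare at each node
Path: [29, 19, 27, 25]


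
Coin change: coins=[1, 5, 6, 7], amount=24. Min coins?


dp[0]=0; dp[i]=1+min(dp[i-c] for c in coins)
...dp[19]=3, dp[20]=3, dp[21]=3, dp[22]=4, dp[23]=4, dp[24]=4
Minimum coins for 24 = 4


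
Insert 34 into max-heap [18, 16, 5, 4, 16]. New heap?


Append 34: [18, 16, 5, 4, 16, 34]
Bubble up: swap idx 5(34) with idx 2(5); swap idx 2(34) with idx 0(18)
Result: [34, 16, 18, 4, 16, 5]


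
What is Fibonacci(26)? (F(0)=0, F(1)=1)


F(n)=F(n-1)+F(n-2)
...F(24)=46368, F(25)=75025, F(26)=121393


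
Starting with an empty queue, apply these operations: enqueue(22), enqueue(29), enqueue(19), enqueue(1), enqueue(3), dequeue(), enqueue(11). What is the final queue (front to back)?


enqueue(22) -> [22]
enqueue(29) -> [22, 29]
enqueue(19) -> [22, 29, 19]
enqueue(1) -> [22, 29, 19, 1]
enqueue(3) -> [22, 29, 19, 1, 3]
dequeue() returns 22 -> [29, 19, 1, 3]
enqueue(11) -> [29, 19, 1, 3, 11]
Final queue (front to back): [29, 19, 1, 3, 11]


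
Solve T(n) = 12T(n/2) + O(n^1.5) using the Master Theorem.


a=12, b=2, c=1.5. log_2(12)=3.585 > c=1.5. Case 1: O(n^log_b(a)) = O(n^3.585)
Complexity: O(n^3.585)


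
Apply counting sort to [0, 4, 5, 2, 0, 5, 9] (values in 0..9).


Count array: [2, 0, 1, 0, 1, 2, 0, 0, 0, 1]
Reconstruct: [0, 0, 2, 4, 5, 5, 9]


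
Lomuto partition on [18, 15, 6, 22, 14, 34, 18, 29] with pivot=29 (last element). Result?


Elements <= 29 go left of pivot.
Result: [18, 15, 6, 22, 14, 18, 29, 34], pivot at index 6


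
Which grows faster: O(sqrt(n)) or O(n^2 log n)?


sublinear grows slower than n^2 log n
O(sqrt(n)) is asymptotically smaller; O(n^2 log n) grows faster


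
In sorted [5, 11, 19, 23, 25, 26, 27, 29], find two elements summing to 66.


Two pointers: lo=0, hi=7
No pair sums to 66


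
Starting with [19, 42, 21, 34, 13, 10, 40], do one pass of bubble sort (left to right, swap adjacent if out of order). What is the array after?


After one pass: [19, 21, 34, 13, 10, 40, 42]


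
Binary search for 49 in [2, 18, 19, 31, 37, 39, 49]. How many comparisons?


Search for 49:
[0,6] mid=3 arr[3]=31
[4,6] mid=5 arr[5]=39
[6,6] mid=6 arr[6]=49
Total: 3 comparisons


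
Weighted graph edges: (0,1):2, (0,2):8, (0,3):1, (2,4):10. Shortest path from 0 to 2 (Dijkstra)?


Dijkstra from 0:
Distances: {0: 0, 1: 2, 2: 8, 3: 1, 4: 18}
Shortest distance to 2 = 8, path = [0, 2]


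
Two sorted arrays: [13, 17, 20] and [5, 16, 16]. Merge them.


Compare heads, take smaller each step.
Merged: [5, 13, 16, 16, 17, 20]


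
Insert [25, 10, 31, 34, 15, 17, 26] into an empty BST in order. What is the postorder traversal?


Root = 25; build tree by BST insertion.
Postorder traversal: [17, 15, 10, 26, 34, 31, 25]


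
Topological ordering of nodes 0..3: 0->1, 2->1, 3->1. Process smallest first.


Kahn's algorithm, process smallest node first
Order: [0, 2, 3, 1]


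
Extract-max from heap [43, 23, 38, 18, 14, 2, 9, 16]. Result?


Max = 43
Replace root with last, heapify down
Resulting heap: [38, 23, 16, 18, 14, 2, 9]


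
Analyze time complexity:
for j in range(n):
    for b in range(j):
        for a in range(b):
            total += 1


Per nesting level: O(n) * O(n) [triangular over j] * O(n) [triangular over b] = O(n^3)
Complexity: O(n^3)


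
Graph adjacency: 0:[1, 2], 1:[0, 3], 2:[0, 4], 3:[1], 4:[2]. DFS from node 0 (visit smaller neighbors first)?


DFS stack-based: start with [0]
Visit order: [0, 1, 3, 2, 4]


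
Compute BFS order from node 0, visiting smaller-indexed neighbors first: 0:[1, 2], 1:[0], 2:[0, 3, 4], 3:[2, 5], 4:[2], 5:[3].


BFS queue: start with [0]
Visit order: [0, 1, 2, 3, 4, 5]


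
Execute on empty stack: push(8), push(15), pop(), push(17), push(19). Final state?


push(8) -> [8]
push(15) -> [8, 15]
pop() returns 15 -> [8]
push(17) -> [8, 17]
push(19) -> [8, 17, 19]
Final stack (bottom to top): [8, 17, 19]


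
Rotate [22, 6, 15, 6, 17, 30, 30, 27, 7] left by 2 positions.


Left rotate by 2: [15, 6, 17, 30, 30, 27, 7, 22, 6]


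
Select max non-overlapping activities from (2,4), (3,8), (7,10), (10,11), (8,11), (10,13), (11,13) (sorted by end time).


Greedy: pick earliest-ending, then skip overlaps.
Selected (4 activities): [(2, 4), (7, 10), (10, 11), (11, 13)]


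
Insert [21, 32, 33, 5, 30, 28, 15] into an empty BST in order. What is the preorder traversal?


Root = 21; build tree by BST insertion.
Preorder traversal: [21, 5, 15, 32, 30, 28, 33]


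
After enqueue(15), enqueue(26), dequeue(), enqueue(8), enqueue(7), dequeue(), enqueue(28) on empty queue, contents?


enqueue(15) -> [15]
enqueue(26) -> [15, 26]
dequeue() returns 15 -> [26]
enqueue(8) -> [26, 8]
enqueue(7) -> [26, 8, 7]
dequeue() returns 26 -> [8, 7]
enqueue(28) -> [8, 7, 28]
Final queue (front to back): [8, 7, 28]


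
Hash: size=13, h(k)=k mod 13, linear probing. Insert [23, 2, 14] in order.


Insertions: 23->slot 10; 2->slot 2; 14->slot 1
Table: [None, 14, 2, None, None, None, None, None, None, None, 23, None, None]


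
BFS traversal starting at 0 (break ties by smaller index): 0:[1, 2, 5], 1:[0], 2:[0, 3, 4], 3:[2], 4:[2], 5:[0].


BFS queue: start with [0]
Visit order: [0, 1, 2, 5, 3, 4]


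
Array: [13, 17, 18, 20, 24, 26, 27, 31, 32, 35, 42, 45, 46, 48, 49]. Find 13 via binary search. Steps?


Search for 13:
[0,14] mid=7 arr[7]=31
[0,6] mid=3 arr[3]=20
[0,2] mid=1 arr[1]=17
[0,0] mid=0 arr[0]=13
Total: 4 comparisons


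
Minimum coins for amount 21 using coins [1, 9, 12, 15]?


dp[0]=0; dp[i]=1+min(dp[i-c] for c in coins)
...dp[16]=2, dp[17]=3, dp[18]=2, dp[19]=3, dp[20]=4, dp[21]=2
Minimum coins for 21 = 2


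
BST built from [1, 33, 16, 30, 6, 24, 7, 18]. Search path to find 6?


BST root = 1
Search for 6: compare at each node
Path: [1, 33, 16, 6]


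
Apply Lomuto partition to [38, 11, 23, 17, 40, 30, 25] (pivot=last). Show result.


Elements <= 25 go left of pivot.
Result: [11, 23, 17, 25, 40, 30, 38], pivot at index 3


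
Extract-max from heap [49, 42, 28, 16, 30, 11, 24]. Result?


Max = 49
Replace root with last, heapify down
Resulting heap: [42, 30, 28, 16, 24, 11]


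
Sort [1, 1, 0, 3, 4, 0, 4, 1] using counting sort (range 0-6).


Count array: [2, 3, 0, 1, 2, 0, 0]
Reconstruct: [0, 0, 1, 1, 1, 3, 4, 4]


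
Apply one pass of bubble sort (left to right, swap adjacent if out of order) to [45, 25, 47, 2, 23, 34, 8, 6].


After one pass: [25, 45, 2, 23, 34, 8, 6, 47]


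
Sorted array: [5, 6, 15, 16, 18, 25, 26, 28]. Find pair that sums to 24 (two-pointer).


Two pointers: lo=0, hi=7
Found pair: (6, 18) summing to 24


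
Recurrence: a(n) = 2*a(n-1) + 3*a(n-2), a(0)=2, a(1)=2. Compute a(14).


Build bottom-up:
...a(12)=531442, a(13)=1594322, a(14)=2*1594322+3*531442=4782970


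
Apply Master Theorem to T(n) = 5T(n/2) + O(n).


a=5, b=2, c=1. log_2(5)=2.322 > c=1. Case 1: O(n^log_b(a)) = O(n^2.322)
Complexity: O(n^2.322)


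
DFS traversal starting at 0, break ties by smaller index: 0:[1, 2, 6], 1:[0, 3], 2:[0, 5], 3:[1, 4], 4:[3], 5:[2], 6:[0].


DFS stack-based: start with [0]
Visit order: [0, 1, 3, 4, 2, 5, 6]


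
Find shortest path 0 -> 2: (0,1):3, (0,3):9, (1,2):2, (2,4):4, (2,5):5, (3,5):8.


Dijkstra from 0:
Distances: {0: 0, 1: 3, 2: 5, 3: 9, 4: 9, 5: 10}
Shortest distance to 2 = 5, path = [0, 1, 2]


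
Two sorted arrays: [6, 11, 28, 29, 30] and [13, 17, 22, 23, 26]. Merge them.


Compare heads, take smaller each step.
Merged: [6, 11, 13, 17, 22, 23, 26, 28, 29, 30]


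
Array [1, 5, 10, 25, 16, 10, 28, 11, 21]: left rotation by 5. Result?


Left rotate by 5: [10, 28, 11, 21, 1, 5, 10, 25, 16]


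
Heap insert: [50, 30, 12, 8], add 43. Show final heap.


Append 43: [50, 30, 12, 8, 43]
Bubble up: swap idx 4(43) with idx 1(30)
Result: [50, 43, 12, 8, 30]


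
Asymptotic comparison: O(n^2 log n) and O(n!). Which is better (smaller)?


n^2 log n grows slower than factorial
O(n^2 log n) is asymptotically smaller; O(n!) grows faster


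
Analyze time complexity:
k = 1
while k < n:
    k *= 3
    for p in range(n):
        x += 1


Per nesting level: O(log n) * O(n) = O(n log n)
Complexity: O(n log n)


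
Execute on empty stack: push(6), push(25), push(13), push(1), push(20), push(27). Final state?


push(6) -> [6]
push(25) -> [6, 25]
push(13) -> [6, 25, 13]
push(1) -> [6, 25, 13, 1]
push(20) -> [6, 25, 13, 1, 20]
push(27) -> [6, 25, 13, 1, 20, 27]
Final stack (bottom to top): [6, 25, 13, 1, 20, 27]


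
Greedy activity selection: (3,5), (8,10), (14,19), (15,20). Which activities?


Greedy: pick earliest-ending, then skip overlaps.
Selected (3 activities): [(3, 5), (8, 10), (14, 19)]


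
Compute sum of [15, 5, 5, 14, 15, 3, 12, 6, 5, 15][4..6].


Prefix sums: [0, 15, 20, 25, 39, 54, 57, 69, 75, 80, 95]
Sum[4..6] = prefix[7] - prefix[4] = 69 - 39 = 30


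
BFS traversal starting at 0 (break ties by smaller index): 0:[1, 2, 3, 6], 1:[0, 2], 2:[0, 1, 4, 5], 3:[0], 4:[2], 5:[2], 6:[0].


BFS queue: start with [0]
Visit order: [0, 1, 2, 3, 6, 4, 5]


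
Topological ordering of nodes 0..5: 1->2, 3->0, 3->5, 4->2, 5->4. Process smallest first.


Kahn's algorithm, process smallest node first
Order: [1, 3, 0, 5, 4, 2]


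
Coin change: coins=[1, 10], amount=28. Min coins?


dp[0]=0; dp[i]=1+min(dp[i-c] for c in coins)
...dp[23]=5, dp[24]=6, dp[25]=7, dp[26]=8, dp[27]=9, dp[28]=10
Minimum coins for 28 = 10


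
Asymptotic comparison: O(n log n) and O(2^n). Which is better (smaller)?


linearithmic grows slower than exponential
O(n log n) is asymptotically smaller; O(2^n) grows faster


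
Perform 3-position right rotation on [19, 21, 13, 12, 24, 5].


Right rotate by 3: [12, 24, 5, 19, 21, 13]


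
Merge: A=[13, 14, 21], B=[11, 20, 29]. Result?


Compare heads, take smaller each step.
Merged: [11, 13, 14, 20, 21, 29]


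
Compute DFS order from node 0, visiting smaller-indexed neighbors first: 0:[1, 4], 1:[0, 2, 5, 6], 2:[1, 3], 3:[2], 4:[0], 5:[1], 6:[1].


DFS stack-based: start with [0]
Visit order: [0, 1, 2, 3, 5, 6, 4]


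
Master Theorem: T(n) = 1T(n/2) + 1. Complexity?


a=1, b=2, c=0. log_2(1)=0 = c=0. Case 2: O(n^c log n) = O(log n)
Complexity: O(log n)


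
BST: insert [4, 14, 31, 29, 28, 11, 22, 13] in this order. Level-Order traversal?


Root = 4; build tree by BST insertion.
Level-Order traversal: [4, 14, 11, 31, 13, 29, 28, 22]


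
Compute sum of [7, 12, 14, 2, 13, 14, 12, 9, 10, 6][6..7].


Prefix sums: [0, 7, 19, 33, 35, 48, 62, 74, 83, 93, 99]
Sum[6..7] = prefix[8] - prefix[6] = 83 - 62 = 21


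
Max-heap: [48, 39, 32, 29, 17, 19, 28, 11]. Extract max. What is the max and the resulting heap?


Max = 48
Replace root with last, heapify down
Resulting heap: [39, 29, 32, 11, 17, 19, 28]


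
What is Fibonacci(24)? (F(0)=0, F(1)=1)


F(n)=F(n-1)+F(n-2)
...F(22)=17711, F(23)=28657, F(24)=46368


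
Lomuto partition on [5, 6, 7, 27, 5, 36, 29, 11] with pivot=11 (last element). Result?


Elements <= 11 go left of pivot.
Result: [5, 6, 7, 5, 11, 36, 29, 27], pivot at index 4


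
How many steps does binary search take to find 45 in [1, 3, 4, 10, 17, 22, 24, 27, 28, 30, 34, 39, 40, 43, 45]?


Search for 45:
[0,14] mid=7 arr[7]=27
[8,14] mid=11 arr[11]=39
[12,14] mid=13 arr[13]=43
[14,14] mid=14 arr[14]=45
Total: 4 comparisons


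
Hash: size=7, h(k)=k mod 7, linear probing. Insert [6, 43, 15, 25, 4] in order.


Insertions: 6->slot 6; 43->slot 1; 15->slot 2; 25->slot 4; 4->slot 5
Table: [None, 43, 15, None, 25, 4, 6]


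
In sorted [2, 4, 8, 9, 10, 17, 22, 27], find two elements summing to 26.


Two pointers: lo=0, hi=7
Found pair: (4, 22) summing to 26


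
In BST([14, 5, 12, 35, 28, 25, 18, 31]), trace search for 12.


BST root = 14
Search for 12: compare at each node
Path: [14, 5, 12]


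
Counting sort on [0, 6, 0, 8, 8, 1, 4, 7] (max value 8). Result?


Count array: [2, 1, 0, 0, 1, 0, 1, 1, 2]
Reconstruct: [0, 0, 1, 4, 6, 7, 8, 8]


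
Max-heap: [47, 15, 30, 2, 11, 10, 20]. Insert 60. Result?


Append 60: [47, 15, 30, 2, 11, 10, 20, 60]
Bubble up: swap idx 7(60) with idx 3(2); swap idx 3(60) with idx 1(15); swap idx 1(60) with idx 0(47)
Result: [60, 47, 30, 15, 11, 10, 20, 2]


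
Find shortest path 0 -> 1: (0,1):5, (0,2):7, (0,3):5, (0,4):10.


Dijkstra from 0:
Distances: {0: 0, 1: 5, 2: 7, 3: 5, 4: 10}
Shortest distance to 1 = 5, path = [0, 1]


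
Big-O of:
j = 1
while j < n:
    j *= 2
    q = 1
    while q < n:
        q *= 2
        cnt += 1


Per nesting level: O(log n) * O(log n) = O((log n)^2)
Complexity: O((log n)^2)


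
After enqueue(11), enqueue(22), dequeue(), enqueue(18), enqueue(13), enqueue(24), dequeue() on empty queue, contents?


enqueue(11) -> [11]
enqueue(22) -> [11, 22]
dequeue() returns 11 -> [22]
enqueue(18) -> [22, 18]
enqueue(13) -> [22, 18, 13]
enqueue(24) -> [22, 18, 13, 24]
dequeue() returns 22 -> [18, 13, 24]
Final queue (front to back): [18, 13, 24]


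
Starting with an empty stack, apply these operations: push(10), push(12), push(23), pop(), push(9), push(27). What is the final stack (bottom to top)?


push(10) -> [10]
push(12) -> [10, 12]
push(23) -> [10, 12, 23]
pop() returns 23 -> [10, 12]
push(9) -> [10, 12, 9]
push(27) -> [10, 12, 9, 27]
Final stack (bottom to top): [10, 12, 9, 27]


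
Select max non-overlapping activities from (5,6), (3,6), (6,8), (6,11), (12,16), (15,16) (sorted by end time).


Greedy: pick earliest-ending, then skip overlaps.
Selected (3 activities): [(5, 6), (6, 8), (12, 16)]


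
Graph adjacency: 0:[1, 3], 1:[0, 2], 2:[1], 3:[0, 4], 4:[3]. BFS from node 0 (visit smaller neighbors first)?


BFS queue: start with [0]
Visit order: [0, 1, 3, 2, 4]


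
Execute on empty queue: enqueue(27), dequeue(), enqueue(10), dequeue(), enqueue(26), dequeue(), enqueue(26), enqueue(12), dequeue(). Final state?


enqueue(27) -> [27]
dequeue() returns 27 -> []
enqueue(10) -> [10]
dequeue() returns 10 -> []
enqueue(26) -> [26]
dequeue() returns 26 -> []
enqueue(26) -> [26]
enqueue(12) -> [26, 12]
dequeue() returns 26 -> [12]
Final queue (front to back): [12]


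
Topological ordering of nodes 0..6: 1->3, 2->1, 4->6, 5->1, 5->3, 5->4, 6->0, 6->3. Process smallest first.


Kahn's algorithm, process smallest node first
Order: [2, 5, 1, 4, 6, 0, 3]


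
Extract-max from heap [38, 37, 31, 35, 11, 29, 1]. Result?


Max = 38
Replace root with last, heapify down
Resulting heap: [37, 35, 31, 1, 11, 29]


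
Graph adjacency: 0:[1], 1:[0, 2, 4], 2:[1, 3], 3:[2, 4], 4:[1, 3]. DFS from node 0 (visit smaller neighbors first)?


DFS stack-based: start with [0]
Visit order: [0, 1, 2, 3, 4]


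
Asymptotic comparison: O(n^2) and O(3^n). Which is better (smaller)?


quadratic grows slower than exponential (base 3)
O(n^2) is asymptotically smaller; O(3^n) grows faster


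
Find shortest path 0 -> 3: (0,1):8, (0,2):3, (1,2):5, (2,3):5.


Dijkstra from 0:
Distances: {0: 0, 1: 8, 2: 3, 3: 8}
Shortest distance to 3 = 8, path = [0, 2, 3]


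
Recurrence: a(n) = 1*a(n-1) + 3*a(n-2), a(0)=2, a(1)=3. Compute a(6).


Build bottom-up:
...a(4)=45, a(5)=99, a(6)=1*99+3*45=234


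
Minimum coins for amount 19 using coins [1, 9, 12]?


dp[0]=0; dp[i]=1+min(dp[i-c] for c in coins)
...dp[14]=3, dp[15]=4, dp[16]=5, dp[17]=6, dp[18]=2, dp[19]=3
Minimum coins for 19 = 3


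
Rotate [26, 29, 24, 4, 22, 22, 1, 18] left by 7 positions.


Left rotate by 7: [18, 26, 29, 24, 4, 22, 22, 1]


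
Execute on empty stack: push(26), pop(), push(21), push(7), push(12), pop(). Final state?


push(26) -> [26]
pop() returns 26 -> []
push(21) -> [21]
push(7) -> [21, 7]
push(12) -> [21, 7, 12]
pop() returns 12 -> [21, 7]
Final stack (bottom to top): [21, 7]


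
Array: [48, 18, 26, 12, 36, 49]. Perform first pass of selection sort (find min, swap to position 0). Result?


After one pass: [12, 18, 26, 48, 36, 49]


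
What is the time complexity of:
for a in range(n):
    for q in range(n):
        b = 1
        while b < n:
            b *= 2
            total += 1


Per nesting level: O(n) * O(n) * O(log n) = O(n^2 log n)
Complexity: O(n^2 log n)


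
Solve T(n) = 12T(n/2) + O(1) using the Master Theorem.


a=12, b=2, c=0. log_2(12)=3.585 > c=0. Case 1: O(n^log_b(a)) = O(n^3.585)
Complexity: O(n^3.585)


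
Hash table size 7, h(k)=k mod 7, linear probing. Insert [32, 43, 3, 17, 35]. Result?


Insertions: 32->slot 4; 43->slot 1; 3->slot 3; 17->slot 5; 35->slot 0
Table: [35, 43, None, 3, 32, 17, None]


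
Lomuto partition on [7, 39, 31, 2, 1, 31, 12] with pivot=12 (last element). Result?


Elements <= 12 go left of pivot.
Result: [7, 2, 1, 12, 31, 31, 39], pivot at index 3


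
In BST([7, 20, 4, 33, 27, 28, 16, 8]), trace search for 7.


BST root = 7
Search for 7: compare at each node
Path: [7]


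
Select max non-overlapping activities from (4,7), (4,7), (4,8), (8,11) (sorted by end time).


Greedy: pick earliest-ending, then skip overlaps.
Selected (2 activities): [(4, 7), (8, 11)]


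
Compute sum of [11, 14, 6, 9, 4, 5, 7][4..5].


Prefix sums: [0, 11, 25, 31, 40, 44, 49, 56]
Sum[4..5] = prefix[6] - prefix[4] = 49 - 40 = 9


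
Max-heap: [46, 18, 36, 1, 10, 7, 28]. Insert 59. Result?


Append 59: [46, 18, 36, 1, 10, 7, 28, 59]
Bubble up: swap idx 7(59) with idx 3(1); swap idx 3(59) with idx 1(18); swap idx 1(59) with idx 0(46)
Result: [59, 46, 36, 18, 10, 7, 28, 1]


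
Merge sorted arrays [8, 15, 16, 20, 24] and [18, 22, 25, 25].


Compare heads, take smaller each step.
Merged: [8, 15, 16, 18, 20, 22, 24, 25, 25]


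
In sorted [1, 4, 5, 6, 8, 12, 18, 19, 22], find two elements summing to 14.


Two pointers: lo=0, hi=8
Found pair: (6, 8) summing to 14


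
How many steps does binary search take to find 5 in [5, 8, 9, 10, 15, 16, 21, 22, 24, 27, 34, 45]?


Search for 5:
[0,11] mid=5 arr[5]=16
[0,4] mid=2 arr[2]=9
[0,1] mid=0 arr[0]=5
Total: 3 comparisons


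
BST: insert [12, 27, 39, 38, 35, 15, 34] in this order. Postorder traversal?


Root = 12; build tree by BST insertion.
Postorder traversal: [15, 34, 35, 38, 39, 27, 12]


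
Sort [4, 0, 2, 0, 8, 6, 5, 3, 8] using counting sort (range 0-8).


Count array: [2, 0, 1, 1, 1, 1, 1, 0, 2]
Reconstruct: [0, 0, 2, 3, 4, 5, 6, 8, 8]


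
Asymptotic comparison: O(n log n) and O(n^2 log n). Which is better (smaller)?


linearithmic grows slower than n^2 log n
O(n log n) is asymptotically smaller; O(n^2 log n) grows faster


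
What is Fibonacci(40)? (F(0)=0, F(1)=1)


F(n)=F(n-1)+F(n-2)
...F(38)=39088169, F(39)=63245986, F(40)=102334155


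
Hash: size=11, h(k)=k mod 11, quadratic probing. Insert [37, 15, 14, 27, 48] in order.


Insertions: 37->slot 4; 15->slot 5; 14->slot 3; 27->slot 6; 48->slot 8
Table: [None, None, None, 14, 37, 15, 27, None, 48, None, None]


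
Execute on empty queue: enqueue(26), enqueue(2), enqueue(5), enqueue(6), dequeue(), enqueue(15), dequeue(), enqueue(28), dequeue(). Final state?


enqueue(26) -> [26]
enqueue(2) -> [26, 2]
enqueue(5) -> [26, 2, 5]
enqueue(6) -> [26, 2, 5, 6]
dequeue() returns 26 -> [2, 5, 6]
enqueue(15) -> [2, 5, 6, 15]
dequeue() returns 2 -> [5, 6, 15]
enqueue(28) -> [5, 6, 15, 28]
dequeue() returns 5 -> [6, 15, 28]
Final queue (front to back): [6, 15, 28]


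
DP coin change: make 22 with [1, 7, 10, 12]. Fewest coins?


dp[0]=0; dp[i]=1+min(dp[i-c] for c in coins)
...dp[17]=2, dp[18]=3, dp[19]=2, dp[20]=2, dp[21]=3, dp[22]=2
Minimum coins for 22 = 2


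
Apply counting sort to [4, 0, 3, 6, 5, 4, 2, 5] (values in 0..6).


Count array: [1, 0, 1, 1, 2, 2, 1]
Reconstruct: [0, 2, 3, 4, 4, 5, 5, 6]


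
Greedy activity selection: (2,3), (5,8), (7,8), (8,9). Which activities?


Greedy: pick earliest-ending, then skip overlaps.
Selected (3 activities): [(2, 3), (5, 8), (8, 9)]


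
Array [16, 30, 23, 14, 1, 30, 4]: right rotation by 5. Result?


Right rotate by 5: [23, 14, 1, 30, 4, 16, 30]


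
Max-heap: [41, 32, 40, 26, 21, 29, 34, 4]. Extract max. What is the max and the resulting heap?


Max = 41
Replace root with last, heapify down
Resulting heap: [40, 32, 34, 26, 21, 29, 4]


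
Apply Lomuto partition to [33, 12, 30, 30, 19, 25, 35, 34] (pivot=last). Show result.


Elements <= 34 go left of pivot.
Result: [33, 12, 30, 30, 19, 25, 34, 35], pivot at index 6


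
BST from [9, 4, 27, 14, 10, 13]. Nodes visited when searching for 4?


BST root = 9
Search for 4: compare at each node
Path: [9, 4]


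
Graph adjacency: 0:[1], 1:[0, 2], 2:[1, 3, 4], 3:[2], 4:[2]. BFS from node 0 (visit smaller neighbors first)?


BFS queue: start with [0]
Visit order: [0, 1, 2, 3, 4]


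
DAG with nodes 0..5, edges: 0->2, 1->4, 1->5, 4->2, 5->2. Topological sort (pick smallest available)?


Kahn's algorithm, process smallest node first
Order: [0, 1, 3, 4, 5, 2]


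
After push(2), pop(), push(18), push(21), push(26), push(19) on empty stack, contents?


push(2) -> [2]
pop() returns 2 -> []
push(18) -> [18]
push(21) -> [18, 21]
push(26) -> [18, 21, 26]
push(19) -> [18, 21, 26, 19]
Final stack (bottom to top): [18, 21, 26, 19]


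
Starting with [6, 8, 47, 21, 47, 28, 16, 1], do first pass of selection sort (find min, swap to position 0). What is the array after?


After one pass: [1, 8, 47, 21, 47, 28, 16, 6]


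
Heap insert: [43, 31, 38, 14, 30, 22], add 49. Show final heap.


Append 49: [43, 31, 38, 14, 30, 22, 49]
Bubble up: swap idx 6(49) with idx 2(38); swap idx 2(49) with idx 0(43)
Result: [49, 31, 43, 14, 30, 22, 38]


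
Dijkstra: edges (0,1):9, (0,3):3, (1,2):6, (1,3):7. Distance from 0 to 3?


Dijkstra from 0:
Distances: {0: 0, 1: 9, 2: 15, 3: 3}
Shortest distance to 3 = 3, path = [0, 3]


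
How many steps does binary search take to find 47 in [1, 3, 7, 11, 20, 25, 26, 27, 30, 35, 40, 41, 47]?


Search for 47:
[0,12] mid=6 arr[6]=26
[7,12] mid=9 arr[9]=35
[10,12] mid=11 arr[11]=41
[12,12] mid=12 arr[12]=47
Total: 4 comparisons
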